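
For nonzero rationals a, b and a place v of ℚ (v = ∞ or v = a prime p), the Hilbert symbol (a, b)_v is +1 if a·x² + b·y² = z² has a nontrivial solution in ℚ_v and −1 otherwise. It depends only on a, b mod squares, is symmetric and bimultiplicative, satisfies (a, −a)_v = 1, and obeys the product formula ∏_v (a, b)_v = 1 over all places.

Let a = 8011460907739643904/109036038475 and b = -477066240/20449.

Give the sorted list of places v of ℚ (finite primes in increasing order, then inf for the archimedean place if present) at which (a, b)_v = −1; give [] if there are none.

[3, 17]

(a, b) ≡ (134589, -51765) mod (ℚ^×)²; places V = {2, 3, 5, 7, 11, 13, 17, 23, 29, 43, ∞}.
(a,b)_43: α=-2, u≡30; β=0, v≡22 (mod 43); (30|43)=-1, (22|43)=-1; sign (−1)^0·-1^0·-1^-2 = +1.
(a,b)_2: α=22, β=10; u≡5, v≡3 (mod 8); ε(u)ε(v)=0·1, αω(v)=22·1, βω(u)=10·1; sum ≡ 0  ⇒  +1.
(a,b)_29: α=1, u≡24; β=1, v≡24 (mod 29); (24|29)=+1, (24|29)=+1; sign (−1)^0·+1^1·+1^1 = +1.
(a,b)_5: α=-2, u≡1; β=1, v≡3 (mod 5); (1|5)=+1, (3|5)=-1; sign (−1)^0·+1^1·-1^-2 = +1.
(a,b)_23: α=-2, u≡12; β=0, v≡18 (mod 23); (12|23)=+1, (18|23)=+1; sign (−1)^0·+1^0·+1^-2 = +1.
(a,b)_13: α=-1, u≡7; β=-2, v≡3 (mod 13); (7|13)=-1, (3|13)=+1; sign (−1)^0·-1^-2·+1^-1 = +1.
(a,b)_17: α=1, u≡3; β=1, v≡2 (mod 17); (3|17)=-1, (2|17)=+1; sign (−1)^0·-1^1·+1^1 = -1.
(a,b)_∞: sgn(134589)=+, sgn(-51765)=−, so +1.
(a,b)_7: α=-3, u≡5; β=1, v≡1 (mod 7); (5|7)=-1, (1|7)=+1; sign (−1)^1·-1^1·+1^-3 = +1.
(a,b)_11: α=6, u≡5; β=-2, v≡5 (mod 11); (5|11)=+1, (5|11)=+1; sign (−1)^0·+1^-2·+1^6 = +1.
(a,b)_3: α=7, u≡1; β=3, v≡1 (mod 3); (1|3)=+1, (1|3)=+1; sign (−1)^1·+1^3·+1^7 = -1.
Ram(134589, -51765) = {3, 17}; no ℚ_3-point on the conic.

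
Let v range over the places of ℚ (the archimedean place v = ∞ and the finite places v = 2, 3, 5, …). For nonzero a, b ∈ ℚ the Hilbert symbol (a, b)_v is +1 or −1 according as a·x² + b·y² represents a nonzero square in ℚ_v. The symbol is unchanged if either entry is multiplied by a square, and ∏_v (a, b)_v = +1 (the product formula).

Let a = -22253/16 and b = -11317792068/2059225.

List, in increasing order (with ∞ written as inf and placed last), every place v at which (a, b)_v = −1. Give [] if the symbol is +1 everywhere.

Mod squares: a ≡ -77, b ≡ -7337. Check v ∈ {∞, 2, 3, 5, 7, 11, 17, 23, 29, 41}.
v=3: a=3^0·(≡1), b=3^6·(≡1) mod 3; (1|3)=+1, (1|3)=+1; (−1)^{0·6·1}·(+1)^6·(+1)^0 = +1.
v=23: a=23^0·(≡5), b=23^3·(≡16) mod 23; (5|23)=-1, (16|23)=+1; (−1)^{0·3·11}·(-1)^3·(+1)^0 = -1.
v=17: a=17^2·(≡9), b=17^0·(≡5) mod 17; (9|17)=+1, (5|17)=-1; (−1)^{2·0·8}·(+1)^0·(-1)^2 = +1.
v=11: a=11^1·(≡9), b=11^1·(≡5) mod 11; (9|11)=+1, (5|11)=+1; (−1)^{1·1·5}·(+1)^1·(+1)^1 = -1.
v=41: a=41^0·(≡16), b=41^-2·(≡8) mod 41; (16|41)=+1, (8|41)=+1; (−1)^{0·-2·20}·(+1)^-2·(+1)^0 = +1.
v=5: a=5^0·(≡2), b=5^-2·(≡3) mod 5; (2|5)=-1, (3|5)=-1; (−1)^{0·-2·2}·(-1)^-2·(-1)^0 = +1.
v=29: a=29^0·(≡3), b=29^1·(≡17) mod 29; (3|29)=-1, (17|29)=-1; (−1)^{0·1·14}·(-1)^1·(-1)^0 = -1.
v=∞: -77 < 0 and -7337 < 0  ⇒  (a,b)_∞ = -1.
v=2: v_2(a)=-4, v_2(b)=2; units ≡ 3, 7 (mod 8); ε·ε+αω+βω = 1·1+-4·0+2·1 ≡ 1  ⇒  (a,b)_2 = -1.
v=7: a=7^1·(≡3), b=7^-2·(≡3) mod 7; (3|7)=-1, (3|7)=-1; (−1)^{1·-2·3}·(-1)^-2·(-1)^1 = -1.
|Ram(-77, -7337)| = 6, even; anisotropic at {2, 7, 11, 23, 29, ∞}.

[2, 7, 11, 23, 29, inf]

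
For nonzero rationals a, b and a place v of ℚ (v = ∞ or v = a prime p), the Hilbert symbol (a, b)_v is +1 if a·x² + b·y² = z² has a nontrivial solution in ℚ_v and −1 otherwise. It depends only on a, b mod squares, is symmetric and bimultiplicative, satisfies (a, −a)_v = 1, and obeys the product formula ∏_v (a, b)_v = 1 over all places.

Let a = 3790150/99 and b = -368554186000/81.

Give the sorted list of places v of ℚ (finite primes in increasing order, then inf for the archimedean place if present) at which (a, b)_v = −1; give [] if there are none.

(a, b) ≡ (34034, -385) mod (ℚ^×)²; places V = {2, 3, 5, 7, 11, 13, 17, ∞}.
(a,b)_17: α=1, u≡13; β=2, v≡7 (mod 17); (13|17)=+1, (7|17)=-1; sign (−1)^0·+1^2·-1^1 = -1.
(a,b)_13: α=1, u≡8; β=2, v≡6 (mod 13); (8|13)=-1, (6|13)=-1; sign (−1)^0·-1^2·-1^1 = -1.
(a,b)_3: α=-2, u≡2; β=-4, v≡2 (mod 3); (2|3)=-1, (2|3)=-1; sign (−1)^0·-1^-4·-1^-2 = +1.
(a,b)_5: α=2, u≡4; β=3, v≡2 (mod 5); (4|5)=+1, (2|5)=-1; sign (−1)^0·+1^3·-1^2 = +1.
(a,b)_7: α=3, u≡4; β=3, v≡4 (mod 7); (4|7)=+1, (4|7)=+1; sign (−1)^1·+1^3·+1^3 = -1.
(a,b)_∞: sgn(34034)=+, sgn(-385)=−, so +1.
(a,b)_11: α=-1, u≡5; β=1, v≡1 (mod 11); (5|11)=+1, (1|11)=+1; sign (−1)^1·+1^1·+1^-1 = -1.
(a,b)_2: α=1, β=4; u≡1, v≡7 (mod 8); ε(u)ε(v)=0·1, αω(v)=1·0, βω(u)=4·0; sum ≡ 0  ⇒  +1.
(34034, -385 / ℚ) ramifies at {7, 11, 13, 17}: a division algebra.

[7, 11, 13, 17]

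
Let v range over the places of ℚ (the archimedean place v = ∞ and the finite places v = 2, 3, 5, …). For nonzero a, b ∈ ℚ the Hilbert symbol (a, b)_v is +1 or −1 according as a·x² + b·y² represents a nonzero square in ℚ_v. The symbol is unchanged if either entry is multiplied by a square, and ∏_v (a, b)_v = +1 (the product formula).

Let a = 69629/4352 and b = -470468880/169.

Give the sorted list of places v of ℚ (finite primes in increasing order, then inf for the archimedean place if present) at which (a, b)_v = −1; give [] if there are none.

Mod squares: a ≡ 493, b ≡ -11305. Check v ∈ {∞, 2, 3, 5, 7, 13, 17, 19, 29}.
v=3: a=3^0·(≡1), b=3^2·(≡2) mod 3; (1|3)=+1, (2|3)=-1; (−1)^{0·2·1}·(+1)^2·(-1)^0 = +1.
v=13: a=13^0·(≡4), b=13^-2·(≡2) mod 13; (4|13)=+1, (2|13)=-1; (−1)^{0·-2·6}·(+1)^-2·(-1)^0 = +1.
v=29: a=29^1·(≡26), b=29^0·(≡28) mod 29; (26|29)=-1, (28|29)=+1; (−1)^{1·0·14}·(-1)^0·(+1)^1 = +1.
v=7: a=7^4·(≡3), b=7^1·(≡2) mod 7; (3|7)=-1, (2|7)=+1; (−1)^{4·1·3}·(-1)^1·(+1)^4 = -1.
v=17: a=17^-1·(≡14), b=17^3·(≡16) mod 17; (14|17)=-1, (16|17)=+1; (−1)^{-1·3·8}·(-1)^3·(+1)^-1 = -1.
v=19: a=19^0·(≡13), b=19^1·(≡18) mod 19; (13|19)=-1, (18|19)=-1; (−1)^{0·1·9}·(-1)^1·(-1)^0 = -1.
v=2: v_2(a)=-8, v_2(b)=4; units ≡ 5, 7 (mod 8); ε·ε+αω+βω = 0·1+-8·0+4·1 ≡ 0  ⇒  (a,b)_2 = +1.
v=5: a=5^0·(≡2), b=5^1·(≡1) mod 5; (2|5)=-1, (1|5)=+1; (−1)^{0·1·2}·(-1)^1·(+1)^0 = -1.
v=∞: 493 > 0 and -11305 < 0  ⇒  (a,b)_∞ = +1.
Ram(493, -11305) = {5, 7, 17, 19}; no ℚ_5-point on the conic.

[5, 7, 17, 19]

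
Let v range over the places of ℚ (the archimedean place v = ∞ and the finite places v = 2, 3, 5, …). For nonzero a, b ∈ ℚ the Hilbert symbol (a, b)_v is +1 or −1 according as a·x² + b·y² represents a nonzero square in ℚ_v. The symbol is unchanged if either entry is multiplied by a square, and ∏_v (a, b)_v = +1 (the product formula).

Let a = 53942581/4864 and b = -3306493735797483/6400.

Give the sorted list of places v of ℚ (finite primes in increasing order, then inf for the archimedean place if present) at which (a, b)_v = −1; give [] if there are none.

[7, 19]

(a, b) ≡ (24871, -43) mod (ℚ^×)²; places V = {2, 3, 5, 7, 11, 17, 19, 29, 43, ∞}.
(a,b)_∞: sgn(24871)=+, sgn(-43)=−, so +1.
(a,b)_11: α=1, u≡8; β=4, v≡1 (mod 11); (8|11)=-1, (1|11)=+1; sign (−1)^0·-1^4·+1^1 = +1.
(a,b)_5: α=0, u≡4; β=-2, v≡2 (mod 5); (4|5)=+1, (2|5)=-1; sign (−1)^0·+1^-2·-1^0 = +1.
(a,b)_2: α=-8, β=-8; u≡7, v≡5 (mod 8); ε(u)ε(v)=1·0, αω(v)=-8·1, βω(u)=-8·0; sum ≡ 0  ⇒  +1.
(a,b)_19: α=-1, u≡11; β=0, v≡15 (mod 19); (11|19)=+1, (15|19)=-1; sign (−1)^0·+1^0·-1^-1 = -1.
(a,b)_29: α=2, u≡19; β=2, v≡12 (mod 29); (19|29)=-1, (12|29)=-1; sign (−1)^0·-1^2·-1^2 = +1.
(a,b)_7: α=3, u≡2; β=4, v≡6 (mod 7); (2|7)=+1, (6|7)=-1; sign (−1)^0·+1^4·-1^3 = -1.
(a,b)_3: α=0, u≡1; β=2, v≡2 (mod 3); (1|3)=+1, (2|3)=-1; sign (−1)^0·+1^2·-1^0 = +1.
(a,b)_17: α=1, u≡13; β=2, v≡13 (mod 17); (13|17)=+1, (13|17)=+1; sign (−1)^0·+1^2·+1^1 = +1.
(a,b)_43: α=0, u≡14; β=1, v≡37 (mod 43); (14|43)=+1, (37|43)=-1; sign (−1)^0·+1^1·-1^0 = +1.
|Ram(24871, -43)| = 2, even; anisotropic at {7, 19}.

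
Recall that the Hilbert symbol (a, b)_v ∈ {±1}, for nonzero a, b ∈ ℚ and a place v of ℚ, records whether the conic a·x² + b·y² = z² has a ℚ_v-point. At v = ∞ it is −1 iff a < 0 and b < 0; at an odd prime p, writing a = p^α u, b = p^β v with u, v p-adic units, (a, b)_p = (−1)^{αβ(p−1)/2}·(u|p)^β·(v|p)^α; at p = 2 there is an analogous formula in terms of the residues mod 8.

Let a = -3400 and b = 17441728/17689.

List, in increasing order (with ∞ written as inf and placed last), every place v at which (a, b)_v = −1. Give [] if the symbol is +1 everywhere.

(a, b) ≡ (-34, 943) mod (ℚ^×)²; places V = {2, 5, 7, 17, 19, 23, 41, ∞}.
(a,b)_19: α=0, u≡1; β=-2, v≡15 (mod 19); (1|19)=+1, (15|19)=-1; sign (−1)^0·+1^-2·-1^0 = +1.
(a,b)_∞: sgn(-34)=−, sgn(943)=+, so +1.
(a,b)_41: α=0, u≡3; β=1, v≡36 (mod 41); (3|41)=-1, (36|41)=+1; sign (−1)^0·-1^1·+1^0 = -1.
(a,b)_7: α=0, u≡2; β=-2, v≡6 (mod 7); (2|7)=+1, (6|7)=-1; sign (−1)^0·+1^-2·-1^0 = +1.
(a,b)_23: α=0, u≡4; β=1, v≡13 (mod 23); (4|23)=+1, (13|23)=+1; sign (−1)^0·+1^1·+1^0 = +1.
(a,b)_2: α=3, β=6; u≡7, v≡7 (mod 8); ε(u)ε(v)=1·1, αω(v)=3·0, βω(u)=6·0; sum ≡ 1  ⇒  -1.
(a,b)_17: α=1, u≡4; β=2, v≡4 (mod 17); (4|17)=+1, (4|17)=+1; sign (−1)^0·+1^2·+1^1 = +1.
(a,b)_5: α=2, u≡4; β=0, v≡2 (mod 5); (4|5)=+1, (2|5)=-1; sign (−1)^0·+1^0·-1^2 = +1.
(-34, 943 / ℚ) ramifies at {2, 41}: a division algebra.

[2, 41]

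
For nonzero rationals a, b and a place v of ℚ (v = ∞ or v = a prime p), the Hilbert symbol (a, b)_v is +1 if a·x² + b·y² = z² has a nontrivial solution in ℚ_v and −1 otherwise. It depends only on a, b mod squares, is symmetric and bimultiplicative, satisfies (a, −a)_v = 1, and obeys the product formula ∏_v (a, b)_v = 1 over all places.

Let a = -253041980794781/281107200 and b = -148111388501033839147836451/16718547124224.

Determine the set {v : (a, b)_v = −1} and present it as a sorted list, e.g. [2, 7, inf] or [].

[3, 19, 41, inf]

Mod squares: a ≡ -913767, b ≡ -19. Check v ∈ {∞, 2, 3, 5, 7, 11, 17, 19, 23, 37, 41}.
v=37: a=37^2·(≡5), b=37^0·(≡24) mod 37; (5|37)=-1, (24|37)=-1; (−1)^{2·0·18}·(-1)^0·(-1)^2 = +1.
v=23: a=23^1·(≡20), b=23^2·(≡12) mod 23; (20|23)=-1, (12|23)=+1; (−1)^{1·2·11}·(-1)^2·(+1)^1 = +1.
v=41: a=41^3·(≡35), b=41^8·(≡17) mod 41; (35|41)=-1, (17|41)=-1; (−1)^{3·8·20}·(-1)^8·(-1)^3 = -1.
v=∞: -913767 < 0 and -19 < 0  ⇒  (a,b)_∞ = -1.
v=3: a=3^-1·(≡1), b=3^-2·(≡2) mod 3; (1|3)=+1, (2|3)=-1; (−1)^{-1·-2·1}·(+1)^-2·(-1)^-1 = -1.
v=19: a=19^3·(≡3), b=19^5·(≡3) mod 19; (3|19)=-1, (3|19)=-1; (−1)^{3·5·9}·(-1)^5·(-1)^3 = -1.
v=2: v_2(a)=-8, v_2(b)=-20; units ≡ 1, 5 (mod 8); ε·ε+αω+βω = 0·0+-8·1+-20·0 ≡ 0  ⇒  (a,b)_2 = +1.
v=17: a=17^1·(≡12), b=17^2·(≡15) mod 17; (12|17)=-1, (15|17)=+1; (−1)^{1·2·8}·(-1)^2·(+1)^1 = +1.
v=7: a=7^0·(≡6), b=7^2·(≡4) mod 7; (6|7)=-1, (4|7)=+1; (−1)^{0·2·3}·(-1)^2·(+1)^0 = +1.
v=11: a=11^-4·(≡4), b=11^-6·(≡1) mod 11; (4|11)=+1, (1|11)=+1; (−1)^{-4·-6·5}·(+1)^-6·(+1)^-4 = +1.
v=5: a=5^-2·(≡3), b=5^0·(≡1) mod 5; (3|5)=-1, (1|5)=+1; (−1)^{-2·0·2}·(-1)^0·(+1)^-2 = +1.
|Ram(-913767, -19)| = 4, even; anisotropic at {3, 19, 41, ∞}.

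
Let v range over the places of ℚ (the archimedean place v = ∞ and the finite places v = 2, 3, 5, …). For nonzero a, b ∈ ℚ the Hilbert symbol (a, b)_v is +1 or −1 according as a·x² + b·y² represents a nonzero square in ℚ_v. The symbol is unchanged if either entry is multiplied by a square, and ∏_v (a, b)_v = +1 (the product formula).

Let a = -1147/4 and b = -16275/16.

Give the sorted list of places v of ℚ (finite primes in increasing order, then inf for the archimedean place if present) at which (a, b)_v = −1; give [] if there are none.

(a, b) ≡ (-1147, -651) mod (ℚ^×)²; places V = {2, 3, 5, 7, 31, 37, ∞}.
(a,b)_7: α=0, u≡2; β=1, v≡3 (mod 7); (2|7)=+1, (3|7)=-1; sign (−1)^0·+1^1·-1^0 = +1.
(a,b)_31: α=1, u≡14; β=1, v≡4 (mod 31); (14|31)=+1, (4|31)=+1; sign (−1)^1·+1^1·+1^1 = -1.
(a,b)_5: α=0, u≡2; β=2, v≡4 (mod 5); (2|5)=-1, (4|5)=+1; sign (−1)^0·-1^2·+1^0 = +1.
(a,b)_∞: sgn(-1147)=−, sgn(-651)=−, so -1.
(a,b)_2: α=-2, β=-4; u≡5, v≡5 (mod 8); ε(u)ε(v)=0·0, αω(v)=-2·1, βω(u)=-4·1; sum ≡ 0  ⇒  +1.
(a,b)_37: α=1, u≡20; β=0, v≡35 (mod 37); (20|37)=-1, (35|37)=-1; sign (−1)^0·-1^0·-1^1 = -1.
(a,b)_3: α=0, u≡2; β=1, v≡2 (mod 3); (2|3)=-1, (2|3)=-1; sign (−1)^0·-1^1·-1^0 = -1.
|Ram(-1147, -651)| = 4, even; anisotropic at {3, 31, 37, ∞}.

[3, 31, 37, inf]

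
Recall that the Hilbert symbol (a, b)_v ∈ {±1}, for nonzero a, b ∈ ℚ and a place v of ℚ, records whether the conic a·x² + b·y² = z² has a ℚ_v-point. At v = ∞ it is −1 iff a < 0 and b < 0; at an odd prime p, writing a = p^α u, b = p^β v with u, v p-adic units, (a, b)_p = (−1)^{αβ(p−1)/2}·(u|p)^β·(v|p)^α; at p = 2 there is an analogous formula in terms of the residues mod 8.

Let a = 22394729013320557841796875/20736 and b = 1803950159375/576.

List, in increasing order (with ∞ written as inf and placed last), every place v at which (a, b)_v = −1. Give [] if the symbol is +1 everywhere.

[2, 5]

(a, b) ≡ (16523, 61295) mod (ℚ^×)²; places V = {2, 3, 5, 7, 13, 23, 31, 41, ∞}.
(a,b)_41: α=3, u≡26; β=1, v≡27 (mod 41); (26|41)=-1, (27|41)=-1; sign (−1)^0·-1^1·-1^3 = +1.
(a,b)_23: α=2, u≡3; β=1, v≡19 (mod 23); (3|23)=+1, (19|23)=-1; sign (−1)^0·+1^1·-1^2 = +1.
(a,b)_5: α=10, u≡3; β=5, v≡1 (mod 5); (3|5)=-1, (1|5)=+1; sign (−1)^0·-1^5·+1^10 = -1.
(a,b)_13: α=3, u≡4; β=1, v≡10 (mod 13); (4|13)=+1, (10|13)=+1; sign (−1)^0·+1^1·+1^3 = +1.
(a,b)_7: α=0, u≡6; β=2, v≡6 (mod 7); (6|7)=-1, (6|7)=-1; sign (−1)^0·-1^2·-1^0 = +1.
(a,b)_31: α=5, u≡24; β=2, v≡9 (mod 31); (24|31)=-1, (9|31)=+1; sign (−1)^0·-1^2·+1^5 = +1.
(a,b)_∞: sgn(16523)=+, sgn(61295)=+, so +1.
(a,b)_2: α=-8, β=-6; u≡3, v≡7 (mod 8); ε(u)ε(v)=1·1, αω(v)=-8·0, βω(u)=-6·1; sum ≡ 1  ⇒  -1.
(a,b)_3: α=-4, u≡2; β=-2, v≡2 (mod 3); (2|3)=-1, (2|3)=-1; sign (−1)^0·-1^-2·-1^-4 = +1.
Ram(16523, 61295) = {2, 5}; no ℚ_2-point on the conic.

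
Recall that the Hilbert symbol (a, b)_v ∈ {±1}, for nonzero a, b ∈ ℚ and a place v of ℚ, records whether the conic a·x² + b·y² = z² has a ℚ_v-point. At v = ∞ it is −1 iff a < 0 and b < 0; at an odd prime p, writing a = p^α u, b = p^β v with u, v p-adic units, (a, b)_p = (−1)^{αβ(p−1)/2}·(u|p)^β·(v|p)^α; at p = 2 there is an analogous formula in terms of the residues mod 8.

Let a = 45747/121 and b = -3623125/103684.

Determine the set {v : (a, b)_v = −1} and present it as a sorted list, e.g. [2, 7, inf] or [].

[2, 17, 23, 31]

Mod squares: a ≡ 5083, b ≡ -5797. Check v ∈ {∞, 2, 3, 5, 7, 11, 13, 17, 23, 31}.
v=3: a=3^2·(≡1), b=3^0·(≡2) mod 3; (1|3)=+1, (2|3)=-1; (−1)^{2·0·1}·(+1)^0·(-1)^2 = +1.
v=23: a=23^1·(≡21), b=23^-2·(≡15) mod 23; (21|23)=-1, (15|23)=-1; (−1)^{1·-2·11}·(-1)^-2·(-1)^1 = -1.
v=7: a=7^0·(≡1), b=7^-2·(≡6) mod 7; (1|7)=+1, (6|7)=-1; (−1)^{0·-2·3}·(+1)^-2·(-1)^0 = +1.
v=17: a=17^1·(≡11), b=17^1·(≡4) mod 17; (11|17)=-1, (4|17)=+1; (−1)^{1·1·8}·(-1)^1·(+1)^1 = -1.
v=∞: 5083 > 0 and -5797 < 0  ⇒  (a,b)_∞ = +1.
v=5: a=5^0·(≡2), b=5^4·(≡2) mod 5; (2|5)=-1, (2|5)=-1; (−1)^{0·4·2}·(-1)^4·(-1)^0 = +1.
v=13: a=13^1·(≡12), b=13^0·(≡3) mod 13; (12|13)=+1, (3|13)=+1; (−1)^{1·0·6}·(+1)^0·(+1)^1 = +1.
v=11: a=11^-2·(≡9), b=11^1·(≡1) mod 11; (9|11)=+1, (1|11)=+1; (−1)^{-2·1·5}·(+1)^1·(+1)^-2 = +1.
v=31: a=31^0·(≡3), b=31^1·(≡23) mod 31; (3|31)=-1, (23|31)=-1; (−1)^{0·1·15}·(-1)^1·(-1)^0 = -1.
v=2: v_2(a)=0, v_2(b)=-2; units ≡ 3, 3 (mod 8); ε·ε+αω+βω = 1·1+0·1+-2·1 ≡ 1  ⇒  (a,b)_2 = -1.
Ram(5083, -5797) = {2, 17, 23, 31}; no ℚ_2-point on the conic.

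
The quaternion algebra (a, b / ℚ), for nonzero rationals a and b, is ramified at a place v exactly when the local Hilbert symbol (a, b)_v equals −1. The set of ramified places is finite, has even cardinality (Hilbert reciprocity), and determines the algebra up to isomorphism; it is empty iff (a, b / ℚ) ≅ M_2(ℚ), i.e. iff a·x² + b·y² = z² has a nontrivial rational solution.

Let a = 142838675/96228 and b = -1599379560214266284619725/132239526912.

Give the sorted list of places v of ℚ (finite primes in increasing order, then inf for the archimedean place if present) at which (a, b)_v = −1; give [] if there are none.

(a, b) ≡ (10659, -6783) mod (ℚ^×)²; places V = {2, 3, 5, 7, 11, 17, 19, ∞}.
(a,b)_2: α=-2, β=-10; u≡3, v≡1 (mod 8); ε(u)ε(v)=1·0, αω(v)=-2·0, βω(u)=-10·1; sum ≡ 0  ⇒  +1.
(a,b)_3: α=-7, u≡1; β=-17, v≡1 (mod 3); (1|3)=+1, (1|3)=+1; sign (−1)^1·+1^-17·+1^-7 = -1.
(a,b)_11: α=-1, u≡4; β=0, v≡5 (mod 11); (4|11)=+1, (5|11)=+1; sign (−1)^0·+1^0·+1^-1 = +1.
(a,b)_5: α=2, u≡4; β=2, v≡3 (mod 5); (4|5)=+1, (3|5)=-1; sign (−1)^0·+1^2·-1^2 = +1.
(a,b)_19: α=3, u≡8; β=9, v≡4 (mod 19); (8|19)=-1, (4|19)=+1; sign (−1)^1·-1^9·+1^3 = +1.
(a,b)_17: α=1, u≡1; β=3, v≡15 (mod 17); (1|17)=+1, (15|17)=+1; sign (−1)^0·+1^3·+1^1 = +1.
(a,b)_7: α=2, u≡5; β=9, v≡1 (mod 7); (5|7)=-1, (1|7)=+1; sign (−1)^0·-1^9·+1^2 = -1.
(a,b)_∞: sgn(10659)=+, sgn(-6783)=−, so +1.
|Ram(10659, -6783)| = 2, even; anisotropic at {3, 7}.

[3, 7]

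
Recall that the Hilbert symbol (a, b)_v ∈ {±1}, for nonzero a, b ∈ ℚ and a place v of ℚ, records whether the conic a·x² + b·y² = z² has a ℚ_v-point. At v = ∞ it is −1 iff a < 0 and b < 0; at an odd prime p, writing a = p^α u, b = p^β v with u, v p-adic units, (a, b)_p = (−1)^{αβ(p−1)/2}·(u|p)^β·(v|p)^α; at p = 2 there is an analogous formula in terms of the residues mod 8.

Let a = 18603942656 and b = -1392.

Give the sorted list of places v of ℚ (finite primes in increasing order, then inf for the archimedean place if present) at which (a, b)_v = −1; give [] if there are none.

[3, 23]

Mod squares: a ≡ 299, b ≡ -87. Check v ∈ {∞, 2, 3, 13, 17, 23, 29}.
v=17: a=17^2·(≡12), b=17^0·(≡2) mod 17; (12|17)=-1, (2|17)=+1; (−1)^{2·0·8}·(-1)^0·(+1)^2 = +1.
v=13: a=13^1·(≡12), b=13^0·(≡12) mod 13; (12|13)=+1, (12|13)=+1; (−1)^{1·0·6}·(+1)^0·(+1)^1 = +1.
v=∞: 299 > 0 and -87 < 0  ⇒  (a,b)_∞ = +1.
v=23: a=23^1·(≡13), b=23^0·(≡11) mod 23; (13|23)=+1, (11|23)=-1; (−1)^{1·0·11}·(+1)^0·(-1)^1 = -1.
v=3: a=3^0·(≡2), b=3^1·(≡1) mod 3; (2|3)=-1, (1|3)=+1; (−1)^{0·1·1}·(-1)^1·(+1)^0 = -1.
v=29: a=29^2·(≡16), b=29^1·(≡10) mod 29; (16|29)=+1, (10|29)=-1; (−1)^{2·1·14}·(+1)^1·(-1)^2 = +1.
v=2: v_2(a)=8, v_2(b)=4; units ≡ 3, 1 (mod 8); ε·ε+αω+βω = 1·0+8·0+4·1 ≡ 0  ⇒  (a,b)_2 = +1.
(299, -87 / ℚ) ramifies at {3, 23}: a division algebra.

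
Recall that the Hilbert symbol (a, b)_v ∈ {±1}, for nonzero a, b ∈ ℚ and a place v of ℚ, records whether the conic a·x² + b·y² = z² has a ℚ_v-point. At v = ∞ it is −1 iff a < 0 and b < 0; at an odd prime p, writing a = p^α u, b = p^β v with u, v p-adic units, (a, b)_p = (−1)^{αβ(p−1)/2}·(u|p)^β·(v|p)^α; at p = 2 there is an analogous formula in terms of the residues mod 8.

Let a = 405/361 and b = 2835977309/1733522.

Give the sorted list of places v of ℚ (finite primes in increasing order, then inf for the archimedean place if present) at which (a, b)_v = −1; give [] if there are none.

Mod squares: a ≡ 5, b ≡ 58. Check v ∈ {∞, 2, 3, 5, 7, 11, 19, 29, 31}.
v=29: a=29^0·(≡20), b=29^3·(≡14) mod 29; (20|29)=+1, (14|29)=-1; (−1)^{0·3·14}·(+1)^3·(-1)^0 = +1.
v=11: a=11^0·(≡1), b=11^2·(≡3) mod 11; (1|11)=+1, (3|11)=+1; (−1)^{0·2·5}·(+1)^2·(+1)^0 = +1.
v=5: a=5^1·(≡1), b=5^0·(≡2) mod 5; (1|5)=+1, (2|5)=-1; (−1)^{1·0·2}·(+1)^0·(-1)^1 = -1.
v=3: a=3^4·(≡2), b=3^0·(≡1) mod 3; (2|3)=-1, (1|3)=+1; (−1)^{4·0·1}·(-1)^0·(+1)^4 = +1.
v=∞: 5 > 0 and 58 > 0  ⇒  (a,b)_∞ = +1.
v=19: a=19^-2·(≡6), b=19^-2·(≡9) mod 19; (6|19)=+1, (9|19)=+1; (−1)^{-2·-2·9}·(+1)^-2·(+1)^-2 = +1.
v=7: a=7^0·(≡5), b=7^-4·(≡4) mod 7; (5|7)=-1, (4|7)=+1; (−1)^{0·-4·3}·(-1)^-4·(+1)^0 = +1.
v=31: a=31^0·(≡28), b=31^2·(≡12) mod 31; (28|31)=+1, (12|31)=-1; (−1)^{0·2·15}·(+1)^2·(-1)^0 = +1.
v=2: v_2(a)=0, v_2(b)=-1; units ≡ 5, 5 (mod 8); ε·ε+αω+βω = 0·0+0·1+-1·1 ≡ 1  ⇒  (a,b)_2 = -1.
(5, 58 / ℚ) ramifies at {2, 5}: a division algebra.

[2, 5]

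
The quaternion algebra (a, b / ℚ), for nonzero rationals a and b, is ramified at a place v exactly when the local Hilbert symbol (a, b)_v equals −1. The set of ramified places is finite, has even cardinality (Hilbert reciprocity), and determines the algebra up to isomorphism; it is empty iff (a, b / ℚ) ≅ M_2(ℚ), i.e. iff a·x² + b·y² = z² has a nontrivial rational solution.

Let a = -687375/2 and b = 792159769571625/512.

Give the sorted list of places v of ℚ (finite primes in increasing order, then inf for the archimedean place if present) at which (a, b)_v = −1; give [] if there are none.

[5, 13]

Mod squares: a ≡ -6110, b ≡ 42770. Check v ∈ {∞, 2, 3, 5, 7, 13, 47}.
v=5: a=5^3·(≡3), b=5^3·(≡4) mod 5; (3|5)=-1, (4|5)=+1; (−1)^{3·3·2}·(-1)^3·(+1)^3 = -1.
v=13: a=13^1·(≡11), b=13^3·(≡3) mod 13; (11|13)=-1, (3|13)=+1; (−1)^{1·3·6}·(-1)^3·(+1)^1 = -1.
v=∞: -6110 < 0 and 42770 > 0  ⇒  (a,b)_∞ = +1.
v=3: a=3^2·(≡1), b=3^4·(≡2) mod 3; (1|3)=+1, (2|3)=-1; (−1)^{2·4·1}·(+1)^4·(-1)^2 = +1.
v=47: a=47^1·(≡43), b=47^3·(≡14) mod 47; (43|47)=-1, (14|47)=+1; (−1)^{1·3·23}·(-1)^3·(+1)^1 = +1.
v=2: v_2(a)=-1, v_2(b)=-9; units ≡ 1, 1 (mod 8); ε·ε+αω+βω = 0·0+-1·0+-9·0 ≡ 0  ⇒  (a,b)_2 = +1.
v=7: a=7^0·(≡2), b=7^3·(≡3) mod 7; (2|7)=+1, (3|7)=-1; (−1)^{0·3·3}·(+1)^3·(-1)^0 = +1.
|Ram(-6110, 42770)| = 2, even; anisotropic at {5, 13}.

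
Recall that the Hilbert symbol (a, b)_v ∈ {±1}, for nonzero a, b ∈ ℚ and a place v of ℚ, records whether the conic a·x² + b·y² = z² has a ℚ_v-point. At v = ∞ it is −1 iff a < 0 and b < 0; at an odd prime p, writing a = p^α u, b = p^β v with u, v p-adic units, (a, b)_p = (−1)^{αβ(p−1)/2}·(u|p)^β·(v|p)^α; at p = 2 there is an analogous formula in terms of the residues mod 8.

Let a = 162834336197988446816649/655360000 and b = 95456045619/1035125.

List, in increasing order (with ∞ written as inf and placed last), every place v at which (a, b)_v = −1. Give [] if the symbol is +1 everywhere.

[17, 19]

Mod squares: a ≡ 969, b ≡ 255. Check v ∈ {∞, 2, 3, 5, 7, 11, 13, 17, 19, 23}.
v=7: a=7^0·(≡6), b=7^-2·(≡3) mod 7; (6|7)=-1, (3|7)=-1; (−1)^{0·-2·3}·(-1)^-2·(-1)^0 = +1.
v=11: a=11^6·(≡1), b=11^2·(≡7) mod 11; (1|11)=+1, (7|11)=-1; (−1)^{6·2·5}·(+1)^2·(-1)^6 = +1.
v=5: a=5^-4·(≡4), b=5^-3·(≡4) mod 5; (4|5)=+1, (4|5)=+1; (−1)^{-4·-3·2}·(+1)^-3·(+1)^-4 = +1.
v=3: a=3^3·(≡2), b=3^5·(≡1) mod 3; (2|3)=-1, (1|3)=+1; (−1)^{3·5·1}·(-1)^5·(+1)^3 = +1.
v=2: v_2(a)=-20, v_2(b)=0; units ≡ 1, 7 (mod 8); ε·ε+αω+βω = 0·1+-20·0+0·0 ≡ 0  ⇒  (a,b)_2 = +1.
v=19: a=19^5·(≡15), b=19^2·(≡12) mod 19; (15|19)=-1, (12|19)=-1; (−1)^{5·2·9}·(-1)^2·(-1)^5 = -1.
v=13: a=13^0·(≡5), b=13^-2·(≡6) mod 13; (5|13)=-1, (6|13)=-1; (−1)^{0·-2·6}·(-1)^-2·(-1)^0 = +1.
v=17: a=17^3·(≡10), b=17^1·(≡1) mod 17; (10|17)=-1, (1|17)=+1; (−1)^{3·1·8}·(-1)^1·(+1)^3 = -1.
v=23: a=23^4·(≡1), b=23^2·(≡1) mod 23; (1|23)=+1, (1|23)=+1; (−1)^{4·2·11}·(+1)^2·(+1)^4 = +1.
v=∞: 969 > 0 and 255 > 0  ⇒  (a,b)_∞ = +1.
|Ram(969, 255)| = 2, even; anisotropic at {17, 19}.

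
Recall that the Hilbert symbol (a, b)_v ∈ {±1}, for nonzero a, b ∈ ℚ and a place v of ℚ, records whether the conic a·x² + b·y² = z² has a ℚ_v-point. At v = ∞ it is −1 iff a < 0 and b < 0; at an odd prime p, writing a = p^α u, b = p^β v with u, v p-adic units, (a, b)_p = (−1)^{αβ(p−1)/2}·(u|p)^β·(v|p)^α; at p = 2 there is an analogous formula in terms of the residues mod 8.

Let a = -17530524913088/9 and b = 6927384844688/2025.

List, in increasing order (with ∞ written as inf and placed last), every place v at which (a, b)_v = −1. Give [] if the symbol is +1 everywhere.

(a, b) ≡ (-285030647, 9194537) mod (ℚ^×)²; places V = {2, 3, 5, 7, 11, 19, 29, 31, 37, 41, ∞}.
(a,b)_19: α=1, u≡3; β=1, v≡3 (mod 19); (3|19)=-1, (3|19)=-1; sign (−1)^1·-1^1·-1^1 = -1.
(a,b)_11: α=1, u≡3; β=1, v≡10 (mod 11); (3|11)=+1, (10|11)=-1; sign (−1)^1·+1^1·-1^1 = +1.
(a,b)_3: α=-2, u≡1; β=-4, v≡2 (mod 3); (1|3)=+1, (2|3)=-1; sign (−1)^0·+1^-4·-1^-2 = +1.
(a,b)_41: α=1, u≡6; β=1, v≡14 (mod 41); (6|41)=-1, (14|41)=-1; sign (−1)^0·-1^1·-1^1 = +1.
(a,b)_31: α=3, u≡14; β=2, v≡27 (mod 31); (14|31)=+1, (27|31)=-1; sign (−1)^0·+1^2·-1^3 = -1.
(a,b)_2: α=6, β=4; u≡1, v≡1 (mod 8); ε(u)ε(v)=0·0, αω(v)=6·0, βω(u)=4·0; sum ≡ 0  ⇒  +1.
(a,b)_37: α=1, u≡23; β=1, v≡10 (mod 37); (23|37)=-1, (10|37)=+1; sign (−1)^0·-1^1·+1^1 = -1.
(a,b)_29: α=1, u≡2; β=1, v≡9 (mod 29); (2|29)=-1, (9|29)=+1; sign (−1)^0·-1^1·+1^1 = -1.
(a,b)_7: α=0, u≡1; β=2, v≡4 (mod 7); (1|7)=+1, (4|7)=+1; sign (−1)^0·+1^2·+1^0 = +1.
(a,b)_5: α=0, u≡3; β=-2, v≡3 (mod 5); (3|5)=-1, (3|5)=-1; sign (−1)^0·-1^-2·-1^0 = +1.
(a,b)_∞: sgn(-285030647)=−, sgn(9194537)=+, so +1.
(-285030647, 9194537 / ℚ) ramifies at {19, 29, 31, 37}: a division algebra.

[19, 29, 31, 37]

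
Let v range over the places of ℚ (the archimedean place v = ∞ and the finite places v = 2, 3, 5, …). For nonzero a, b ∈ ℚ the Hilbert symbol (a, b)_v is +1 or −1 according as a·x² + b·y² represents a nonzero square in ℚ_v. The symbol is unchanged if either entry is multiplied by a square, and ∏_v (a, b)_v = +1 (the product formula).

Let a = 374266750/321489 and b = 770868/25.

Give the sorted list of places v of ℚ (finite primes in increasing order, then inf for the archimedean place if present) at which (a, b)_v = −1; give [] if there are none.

[2, 5, 11, 13, 19, 29]

(a, b) ≡ (41470, 437) mod (ℚ^×)²; places V = {2, 3, 5, 7, 11, 13, 19, 23, 29, ∞}.
(a,b)_3: α=-8, u≡1; β=2, v≡2 (mod 3); (1|3)=+1, (2|3)=-1; sign (−1)^0·+1^2·-1^-8 = +1.
(a,b)_11: α=1, u≡6; β=0, v≡7 (mod 11); (6|11)=-1, (7|11)=-1; sign (−1)^0·-1^0·-1^1 = -1.
(a,b)_23: α=0, u≡12; β=1, v≡14 (mod 23); (12|23)=+1, (14|23)=-1; sign (−1)^0·+1^1·-1^0 = +1.
(a,b)_∞: sgn(41470)=+, sgn(437)=+, so +1.
(a,b)_5: α=3, u≡1; β=-2, v≡3 (mod 5); (1|5)=+1, (3|5)=-1; sign (−1)^0·+1^-2·-1^3 = -1.
(a,b)_19: α=2, u≡8; β=1, v≡17 (mod 19); (8|19)=-1, (17|19)=+1; sign (−1)^0·-1^1·+1^2 = -1.
(a,b)_7: α=-2, u≡2; β=2, v≡6 (mod 7); (2|7)=+1, (6|7)=-1; sign (−1)^0·+1^2·-1^-2 = +1.
(a,b)_2: α=1, β=2; u≡7, v≡5 (mod 8); ε(u)ε(v)=1·0, αω(v)=1·1, βω(u)=2·0; sum ≡ 1  ⇒  -1.
(a,b)_13: α=1, u≡11; β=0, v≡6 (mod 13); (11|13)=-1, (6|13)=-1; sign (−1)^0·-1^0·-1^1 = -1.
(a,b)_29: α=1, u≡24; β=0, v≡17 (mod 29); (24|29)=+1, (17|29)=-1; sign (−1)^0·+1^0·-1^1 = -1.
(41470, 437 / ℚ) ramifies at {2, 5, 11, 13, 19, 29}: a division algebra.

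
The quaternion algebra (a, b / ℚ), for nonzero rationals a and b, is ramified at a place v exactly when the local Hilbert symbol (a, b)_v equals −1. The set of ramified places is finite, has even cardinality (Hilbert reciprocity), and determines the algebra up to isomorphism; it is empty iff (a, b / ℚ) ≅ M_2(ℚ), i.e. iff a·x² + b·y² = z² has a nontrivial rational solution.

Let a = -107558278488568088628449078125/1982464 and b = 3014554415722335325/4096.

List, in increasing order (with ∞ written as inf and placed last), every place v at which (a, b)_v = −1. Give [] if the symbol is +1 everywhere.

[19, 29]

(a, b) ≡ (-5851069, 37) mod (ℚ^×)²; places V = {2, 5, 7, 11, 19, 29, 37, 41, ∞}.
(a,b)_7: α=3, u≡5; β=2, v≡1 (mod 7); (5|7)=-1, (1|7)=+1; sign (−1)^0·-1^2·+1^3 = +1.
(a,b)_29: α=3, u≡15; β=2, v≡27 (mod 29); (15|29)=-1, (27|29)=-1; sign (−1)^0·-1^2·-1^3 = -1.
(a,b)_19: α=9, u≡16; β=6, v≡15 (mod 19); (16|19)=+1, (15|19)=-1; sign (−1)^0·+1^6·-1^9 = -1.
(a,b)_5: α=6, u≡1; β=2, v≡3 (mod 5); (1|5)=+1, (3|5)=-1; sign (−1)^0·+1^2·-1^6 = +1.
(a,b)_37: α=1, u≡21; β=1, v≡11 (mod 37); (21|37)=+1, (11|37)=+1; sign (−1)^0·+1^1·+1^1 = +1.
(a,b)_11: α=-2, u≡10; β=0, v≡1 (mod 11); (10|11)=-1, (1|11)=+1; sign (−1)^0·-1^0·+1^-2 = +1.
(a,b)_2: α=-14, β=-12; u≡3, v≡5 (mod 8); ε(u)ε(v)=1·0, αω(v)=-14·1, βω(u)=-12·1; sum ≡ 0  ⇒  +1.
(a,b)_∞: sgn(-5851069)=−, sgn(37)=+, so +1.
(a,b)_41: α=3, u≡17; β=2, v≡9 (mod 41); (17|41)=-1, (9|41)=+1; sign (−1)^0·-1^2·+1^3 = +1.
(-5851069, 37 / ℚ) ramifies at {19, 29}: a division algebra.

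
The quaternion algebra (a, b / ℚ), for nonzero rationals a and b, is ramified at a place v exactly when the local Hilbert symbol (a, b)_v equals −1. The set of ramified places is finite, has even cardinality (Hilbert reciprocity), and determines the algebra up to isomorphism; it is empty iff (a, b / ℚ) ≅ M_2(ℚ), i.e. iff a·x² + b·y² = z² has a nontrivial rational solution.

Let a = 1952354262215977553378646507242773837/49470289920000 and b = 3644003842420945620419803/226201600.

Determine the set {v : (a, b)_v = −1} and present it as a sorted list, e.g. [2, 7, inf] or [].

Mod squares: a ≡ 467119191, b ≡ 1147. Check v ∈ {∞, 2, 3, 5, 7, 11, 13, 19, 31, 37, 41, 43, 47}.
v=31: a=31^1·(≡5), b=31^1·(≡21) mod 31; (5|31)=+1, (21|31)=-1; (−1)^{1·1·15}·(+1)^1·(-1)^1 = +1.
v=5: a=5^-4·(≡1), b=5^-2·(≡2) mod 5; (1|5)=+1, (2|5)=-1; (−1)^{-4·-2·2}·(+1)^-2·(-1)^-4 = +1.
v=19: a=19^2·(≡9), b=19^2·(≡11) mod 19; (9|19)=+1, (11|19)=+1; (−1)^{2·2·9}·(+1)^2·(+1)^2 = +1.
v=3: a=3^-7·(≡1), b=3^0·(≡1) mod 3; (1|3)=+1, (1|3)=+1; (−1)^{-7·0·1}·(+1)^0·(+1)^-7 = +1.
v=13: a=13^4·(≡7), b=13^2·(≡1) mod 13; (7|13)=-1, (1|13)=+1; (−1)^{4·2·6}·(-1)^2·(+1)^4 = +1.
v=7: a=7^3·(≡6), b=7^2·(≡3) mod 7; (6|7)=-1, (3|7)=-1; (−1)^{3·2·3}·(-1)^2·(-1)^3 = -1.
v=2: v_2(a)=-14, v_2(b)=-12; units ≡ 7, 3 (mod 8); ε·ε+αω+βω = 1·1+-14·1+-12·0 ≡ 1  ⇒  (a,b)_2 = -1.
v=43: a=43^3·(≡5), b=43^2·(≡20) mod 43; (5|43)=-1, (20|43)=-1; (−1)^{3·2·21}·(-1)^2·(-1)^3 = -1.
v=37: a=37^1·(≡9), b=37^1·(≡32) mod 37; (9|37)=+1, (32|37)=-1; (−1)^{1·1·18}·(+1)^1·(-1)^1 = -1.
v=11: a=11^1·(≡10), b=11^2·(≡4) mod 11; (10|11)=-1, (4|11)=+1; (−1)^{1·2·5}·(-1)^2·(+1)^1 = +1.
v=∞: 467119191 > 0 and 1147 > 0  ⇒  (a,b)_∞ = +1.
v=47: a=47^-2·(≡32), b=47^-2·(≡45) mod 47; (32|47)=+1, (45|47)=-1; (−1)^{-2·-2·23}·(+1)^-2·(-1)^-2 = +1.
v=41: a=41^11·(≡6), b=41^6·(≡8) mod 41; (6|41)=-1, (8|41)=+1; (−1)^{11·6·20}·(-1)^6·(+1)^11 = +1.
(467119191, 1147 / ℚ) ramifies at {2, 7, 37, 43}: a division algebra.

[2, 7, 37, 43]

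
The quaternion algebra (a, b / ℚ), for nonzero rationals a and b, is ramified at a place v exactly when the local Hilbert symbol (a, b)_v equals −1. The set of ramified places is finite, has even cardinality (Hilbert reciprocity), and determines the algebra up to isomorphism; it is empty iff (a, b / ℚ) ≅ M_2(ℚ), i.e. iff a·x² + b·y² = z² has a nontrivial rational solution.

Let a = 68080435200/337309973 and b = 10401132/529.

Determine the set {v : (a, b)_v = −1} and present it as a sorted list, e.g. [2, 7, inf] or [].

[7, 19]

(a, b) ≡ (4389, 3) mod (ℚ^×)²; places V = {2, 3, 5, 7, 11, 13, 19, 23, ∞}.
(a,b)_2: α=16, β=2; u≡5, v≡3 (mod 8); ε(u)ε(v)=0·1, αω(v)=16·1, βω(u)=2·1; sum ≡ 0  ⇒  +1.
(a,b)_3: α=7, u≡2; β=1, v≡1 (mod 3); (2|3)=-1, (1|3)=+1; sign (−1)^1·-1^1·+1^7 = +1.
(a,b)_5: α=2, u≡1; β=0, v≡3 (mod 5); (1|5)=+1, (3|5)=-1; sign (−1)^0·+1^0·-1^2 = +1.
(a,b)_∞: sgn(4389)=+, sgn(3)=+, so +1.
(a,b)_7: α=-3, u≡4; β=4, v≡5 (mod 7); (4|7)=+1, (5|7)=-1; sign (−1)^0·+1^4·-1^-3 = -1.
(a,b)_11: α=-1, u≡1; β=0, v≡5 (mod 11); (1|11)=+1, (5|11)=+1; sign (−1)^0·+1^0·+1^-1 = +1.
(a,b)_23: α=-2, u≡5; β=-2, v≡3 (mod 23); (5|23)=-1, (3|23)=+1; sign (−1)^0·-1^-2·+1^-2 = +1.
(a,b)_19: α=1, u≡13; β=2, v≡10 (mod 19); (13|19)=-1, (10|19)=-1; sign (−1)^0·-1^2·-1^1 = -1.
(a,b)_13: α=-2, u≡11; β=0, v≡3 (mod 13); (11|13)=-1, (3|13)=+1; sign (−1)^0·-1^0·+1^-2 = +1.
Ram(4389, 3) = {7, 19}; no ℚ_7-point on the conic.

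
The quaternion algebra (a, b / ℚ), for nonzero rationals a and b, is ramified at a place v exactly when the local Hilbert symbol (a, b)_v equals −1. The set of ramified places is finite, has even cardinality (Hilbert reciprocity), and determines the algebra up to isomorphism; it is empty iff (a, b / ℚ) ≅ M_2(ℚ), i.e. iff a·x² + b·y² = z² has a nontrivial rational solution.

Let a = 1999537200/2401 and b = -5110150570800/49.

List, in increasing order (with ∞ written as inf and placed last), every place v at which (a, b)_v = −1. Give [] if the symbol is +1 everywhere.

Mod squares: a ≡ 555427, b ≡ -7599867. Check v ∈ {∞, 2, 3, 5, 7, 11, 17, 19, 23, 31, 41}.
v=41: a=41^1·(≡3), b=41^2·(≡21) mod 41; (3|41)=-1, (21|41)=+1; (−1)^{1·2·20}·(-1)^2·(+1)^1 = +1.
v=19: a=19^1·(≡6), b=19^1·(≡8) mod 19; (6|19)=+1, (8|19)=-1; (−1)^{1·1·9}·(+1)^1·(-1)^1 = +1.
v=∞: 555427 > 0 and -7599867 < 0  ⇒  (a,b)_∞ = +1.
v=3: a=3^2·(≡1), b=3^1·(≡1) mod 3; (1|3)=+1, (1|3)=+1; (−1)^{2·1·1}·(+1)^1·(+1)^2 = +1.
v=11: a=11^0·(≡4), b=11^1·(≡10) mod 11; (4|11)=+1, (10|11)=-1; (−1)^{0·1·5}·(+1)^1·(-1)^0 = +1.
v=17: a=17^0·(≡14), b=17^1·(≡16) mod 17; (14|17)=-1, (16|17)=+1; (−1)^{0·1·8}·(-1)^1·(+1)^0 = -1.
v=7: a=7^-4·(≡3), b=7^-2·(≡5) mod 7; (3|7)=-1, (5|7)=-1; (−1)^{-4·-2·3}·(-1)^-2·(-1)^-4 = +1.
v=23: a=23^1·(≡14), b=23^1·(≡3) mod 23; (14|23)=-1, (3|23)=+1; (−1)^{1·1·11}·(-1)^1·(+1)^1 = +1.
v=5: a=5^2·(≡3), b=5^2·(≡2) mod 5; (3|5)=-1, (2|5)=-1; (−1)^{2·2·2}·(-1)^2·(-1)^2 = +1.
v=2: v_2(a)=4, v_2(b)=4; units ≡ 3, 5 (mod 8); ε·ε+αω+βω = 1·0+4·1+4·1 ≡ 0  ⇒  (a,b)_2 = +1.
v=31: a=31^1·(≡13), b=31^1·(≡26) mod 31; (13|31)=-1, (26|31)=-1; (−1)^{1·1·15}·(-1)^1·(-1)^1 = -1.
Ram(555427, -7599867) = {17, 31}; no ℚ_17-point on the conic.

[17, 31]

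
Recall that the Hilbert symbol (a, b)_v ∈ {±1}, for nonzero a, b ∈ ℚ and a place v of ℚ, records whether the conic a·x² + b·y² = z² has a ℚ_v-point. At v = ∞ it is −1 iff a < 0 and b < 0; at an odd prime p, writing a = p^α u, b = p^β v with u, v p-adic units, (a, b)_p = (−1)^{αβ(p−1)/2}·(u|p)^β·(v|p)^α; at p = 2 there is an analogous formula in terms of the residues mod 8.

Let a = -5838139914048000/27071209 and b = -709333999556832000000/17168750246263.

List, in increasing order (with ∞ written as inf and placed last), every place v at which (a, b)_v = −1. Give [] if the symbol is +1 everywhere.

Mod squares: a ≡ -125970, b ≡ -58786. Check v ∈ {∞, 2, 3, 5, 7, 11, 13, 17, 19, 23, 43}.
v=13: a=13^3·(≡5), b=13^3·(≡5) mod 13; (5|13)=-1, (5|13)=-1; (−1)^{3·3·6}·(-1)^3·(-1)^3 = +1.
v=17: a=17^1·(≡9), b=17^1·(≡12) mod 17; (9|17)=+1, (12|17)=-1; (−1)^{1·1·8}·(+1)^1·(-1)^1 = -1.
v=∞: -125970 < 0 and -58786 < 0  ⇒  (a,b)_∞ = -1.
v=43: a=43^-2·(≡33), b=43^-4·(≡35) mod 43; (33|43)=-1, (35|43)=+1; (−1)^{-2·-4·21}·(-1)^-4·(+1)^-2 = +1.
v=7: a=7^0·(≡2), b=7^-3·(≡2) mod 7; (2|7)=+1, (2|7)=+1; (−1)^{0·-3·3}·(+1)^-3·(+1)^0 = +1.
v=19: a=19^1·(≡9), b=19^1·(≡2) mod 19; (9|19)=+1, (2|19)=-1; (−1)^{1·1·9}·(+1)^1·(-1)^1 = +1.
v=23: a=23^2·(≡12), b=23^2·(≡6) mod 23; (12|23)=+1, (6|23)=+1; (−1)^{2·2·11}·(+1)^2·(+1)^2 = +1.
v=2: v_2(a)=9, v_2(b)=11; units ≡ 7, 7 (mod 8); ε·ε+αω+βω = 1·1+9·0+11·0 ≡ 1  ⇒  (a,b)_2 = -1.
v=11: a=11^-4·(≡2), b=11^-4·(≡5) mod 11; (2|11)=-1, (5|11)=+1; (−1)^{-4·-4·5}·(-1)^-4·(+1)^-4 = +1.
v=5: a=5^3·(≡4), b=5^6·(≡4) mod 5; (4|5)=+1, (4|5)=+1; (−1)^{3·6·2}·(+1)^6·(+1)^3 = +1.
v=3: a=3^5·(≡1), b=3^10·(≡2) mod 3; (1|3)=+1, (2|3)=-1; (−1)^{5·10·1}·(+1)^10·(-1)^5 = -1.
|Ram(-125970, -58786)| = 4, even; anisotropic at {2, 3, 17, ∞}.

[2, 3, 17, inf]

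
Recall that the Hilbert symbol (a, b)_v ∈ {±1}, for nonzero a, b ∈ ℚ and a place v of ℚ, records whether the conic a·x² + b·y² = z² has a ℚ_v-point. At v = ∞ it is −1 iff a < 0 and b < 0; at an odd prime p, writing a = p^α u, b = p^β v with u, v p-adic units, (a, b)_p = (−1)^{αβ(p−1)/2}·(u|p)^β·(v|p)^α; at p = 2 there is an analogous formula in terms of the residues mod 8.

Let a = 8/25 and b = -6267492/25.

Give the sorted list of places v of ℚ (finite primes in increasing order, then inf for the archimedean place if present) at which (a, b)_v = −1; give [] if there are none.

[11, 19]

(a, b) ≡ (2, -3553) mod (ℚ^×)²; places V = {2, 3, 5, 7, 11, 17, 19, ∞}.
(a,b)_∞: sgn(2)=+, sgn(-3553)=−, so +1.
(a,b)_3: α=0, u≡2; β=2, v≡2 (mod 3); (2|3)=-1, (2|3)=-1; sign (−1)^0·-1^2·-1^0 = +1.
(a,b)_7: α=0, u≡2; β=2, v≡6 (mod 7); (2|7)=+1, (6|7)=-1; sign (−1)^0·+1^2·-1^0 = +1.
(a,b)_17: α=0, u≡1; β=1, v≡11 (mod 17); (1|17)=+1, (11|17)=-1; sign (−1)^0·+1^1·-1^0 = +1.
(a,b)_2: α=3, β=2; u≡1, v≡7 (mod 8); ε(u)ε(v)=0·1, αω(v)=3·0, βω(u)=2·0; sum ≡ 0  ⇒  +1.
(a,b)_19: α=0, u≡14; β=1, v≡8 (mod 19); (14|19)=-1, (8|19)=-1; sign (−1)^0·-1^1·-1^0 = -1.
(a,b)_5: α=-2, u≡3; β=-2, v≡3 (mod 5); (3|5)=-1, (3|5)=-1; sign (−1)^0·-1^-2·-1^-2 = +1.
(a,b)_11: α=0, u≡10; β=1, v≡2 (mod 11); (10|11)=-1, (2|11)=-1; sign (−1)^0·-1^1·-1^0 = -1.
(2, -3553 / ℚ) ramifies at {11, 19}: a division algebra.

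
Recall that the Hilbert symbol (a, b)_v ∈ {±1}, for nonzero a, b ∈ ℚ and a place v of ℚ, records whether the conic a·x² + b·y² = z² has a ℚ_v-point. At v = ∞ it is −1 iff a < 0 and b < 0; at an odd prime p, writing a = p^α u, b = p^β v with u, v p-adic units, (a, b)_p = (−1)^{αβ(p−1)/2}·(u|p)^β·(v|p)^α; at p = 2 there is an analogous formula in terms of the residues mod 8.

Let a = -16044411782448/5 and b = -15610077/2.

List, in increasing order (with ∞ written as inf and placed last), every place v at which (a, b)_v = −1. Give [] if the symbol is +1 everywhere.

[3, inf]

(a, b) ≡ (-15, -874) mod (ℚ^×)²; places V = {2, 3, 5, 7, 19, 23, ∞}.
(a,b)_19: α=2, u≡9; β=1, v≡17 (mod 19); (9|19)=+1, (17|19)=+1; sign (−1)^0·+1^1·+1^2 = +1.
(a,b)_3: α=7, u≡1; β=6, v≡2 (mod 3); (1|3)=+1, (2|3)=-1; sign (−1)^0·+1^6·-1^7 = -1.
(a,b)_7: α=4, u≡6; β=2, v≡2 (mod 7); (6|7)=-1, (2|7)=+1; sign (−1)^0·-1^2·+1^4 = +1.
(a,b)_5: α=-1, u≡2; β=0, v≡4 (mod 5); (2|5)=-1, (4|5)=+1; sign (−1)^0·-1^0·+1^-1 = +1.
(a,b)_23: α=2, u≡3; β=1, v≡4 (mod 23); (3|23)=+1, (4|23)=+1; sign (−1)^0·+1^1·+1^2 = +1.
(a,b)_2: α=4, β=-1; u≡1, v≡3 (mod 8); ε(u)ε(v)=0·1, αω(v)=4·1, βω(u)=-1·0; sum ≡ 0  ⇒  +1.
(a,b)_∞: sgn(-15)=−, sgn(-874)=−, so -1.
|Ram(-15, -874)| = 2, even; anisotropic at {3, ∞}.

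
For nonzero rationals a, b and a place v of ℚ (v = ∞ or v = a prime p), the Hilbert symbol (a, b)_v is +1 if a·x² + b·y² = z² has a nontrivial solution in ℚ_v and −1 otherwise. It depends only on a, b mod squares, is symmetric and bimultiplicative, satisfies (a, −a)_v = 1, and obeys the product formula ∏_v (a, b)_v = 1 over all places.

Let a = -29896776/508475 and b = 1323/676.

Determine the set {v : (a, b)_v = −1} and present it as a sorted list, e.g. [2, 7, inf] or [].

Mod squares: a ≡ -6006, b ≡ 3. Check v ∈ {∞, 2, 3, 5, 7, 11, 13, 43}.
v=5: a=5^-2·(≡1), b=5^0·(≡3) mod 5; (1|5)=+1, (3|5)=-1; (−1)^{-2·0·2}·(+1)^0·(-1)^-2 = +1.
v=13: a=13^3·(≡7), b=13^-2·(≡9) mod 13; (7|13)=-1, (9|13)=+1; (−1)^{3·-2·6}·(-1)^-2·(+1)^3 = +1.
v=43: a=43^-2·(≡13), b=43^0·(≡8) mod 43; (13|43)=+1, (8|43)=-1; (−1)^{-2·0·21}·(+1)^0·(-1)^-2 = +1.
v=11: a=11^-1·(≡1), b=11^0·(≡5) mod 11; (1|11)=+1, (5|11)=+1; (−1)^{-1·0·5}·(+1)^0·(+1)^-1 = +1.
v=2: v_2(a)=3, v_2(b)=-2; units ≡ 5, 3 (mod 8); ε·ε+αω+βω = 0·1+3·1+-2·1 ≡ 1  ⇒  (a,b)_2 = -1.
v=∞: -6006 < 0 and 3 > 0  ⇒  (a,b)_∞ = +1.
v=3: a=3^5·(≡2), b=3^3·(≡1) mod 3; (2|3)=-1, (1|3)=+1; (−1)^{5·3·1}·(-1)^3·(+1)^5 = +1.
v=7: a=7^1·(≡6), b=7^2·(≡5) mod 7; (6|7)=-1, (5|7)=-1; (−1)^{1·2·3}·(-1)^2·(-1)^1 = -1.
|Ram(-6006, 3)| = 2, even; anisotropic at {2, 7}.

[2, 7]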